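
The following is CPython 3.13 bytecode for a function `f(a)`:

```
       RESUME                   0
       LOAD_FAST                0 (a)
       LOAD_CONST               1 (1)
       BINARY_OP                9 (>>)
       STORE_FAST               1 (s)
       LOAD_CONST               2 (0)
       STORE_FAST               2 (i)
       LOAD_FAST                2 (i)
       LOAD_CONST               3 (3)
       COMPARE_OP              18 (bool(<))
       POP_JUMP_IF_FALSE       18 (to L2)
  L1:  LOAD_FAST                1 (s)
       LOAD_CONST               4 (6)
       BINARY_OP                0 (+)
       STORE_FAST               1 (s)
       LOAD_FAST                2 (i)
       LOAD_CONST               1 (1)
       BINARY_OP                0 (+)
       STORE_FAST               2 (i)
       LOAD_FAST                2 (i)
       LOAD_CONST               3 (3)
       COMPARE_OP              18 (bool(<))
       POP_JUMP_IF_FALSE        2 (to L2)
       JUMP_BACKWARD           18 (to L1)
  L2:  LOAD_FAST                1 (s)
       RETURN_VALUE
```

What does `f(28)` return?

32

LOAD_FAST a → push 28. Stack: [28]
LOAD_CONST → push 1. Stack: [28, 1]
BINARY_OP >> → 28 >> 1 = 14. Stack: [14]
STORE_FAST s → s=14. Stack: []
LOAD_CONST → push 0. Stack: [0]
STORE_FAST i → i=0. Stack: []
LOAD_FAST i → push 0. Stack: [0]
LOAD_CONST → push 3. Stack: [0, 3]
COMPARE_OP bool(<) → 0 vs 3 = True. Stack: [True]
POP_JUMP_IF_FALSE → pop True; no jump. Stack: []
LOAD_FAST s → push 14. Stack: [14]
LOAD_CONST → push 6. Stack: [14, 6]
BINARY_OP + → 14 + 6 = 20. Stack: [20]
STORE_FAST s → s=20. Stack: []
LOAD_FAST i → push 0. Stack: [0]
LOAD_CONST → push 1. Stack: [0, 1]
BINARY_OP + → 0 + 1 = 1. Stack: [1]
STORE_FAST i → i=1. Stack: []
LOAD_FAST i → push 1. Stack: [1]
LOAD_CONST → push 3. Stack: [1, 3]
COMPARE_OP bool(<) → 1 vs 3 = True. Stack: [True]
POP_JUMP_IF_FALSE → pop True; no jump. Stack: []
LOAD_FAST s → push 20. Stack: [20]
LOAD_CONST → push 6. Stack: [20, 6]
BINARY_OP + → 20 + 6 = 26. Stack: [26]
STORE_FAST s → s=26. Stack: []
LOAD_FAST i → push 1. Stack: [1]
LOAD_CONST → push 1. Stack: [1, 1]
BINARY_OP + → 1 + 1 = 2. Stack: [2]
STORE_FAST i → i=2. Stack: []
LOAD_FAST i → push 2. Stack: [2]
LOAD_CONST → push 3. Stack: [2, 3]
COMPARE_OP bool(<) → 2 vs 3 = True. Stack: [True]
POP_JUMP_IF_FALSE → pop True; no jump. Stack: []
LOAD_FAST s → push 26. Stack: [26]
LOAD_CONST → push 6. Stack: [26, 6]
BINARY_OP + → 26 + 6 = 32. Stack: [32]
STORE_FAST s → s=32. Stack: []
LOAD_FAST i → push 2. Stack: [2]
LOAD_CONST → push 1. Stack: [2, 1]
BINARY_OP + → 2 + 1 = 3. Stack: [3]
STORE_FAST i → i=3. Stack: []
LOAD_FAST i → push 3. Stack: [3]
LOAD_CONST → push 3. Stack: [3, 3]
COMPARE_OP bool(<) → 3 vs 3 = False. Stack: [False]
POP_JUMP_IF_FALSE → pop False; jump. Stack: []
LOAD_FAST s → push 32. Stack: [32]
RETURN_VALUE → return 32.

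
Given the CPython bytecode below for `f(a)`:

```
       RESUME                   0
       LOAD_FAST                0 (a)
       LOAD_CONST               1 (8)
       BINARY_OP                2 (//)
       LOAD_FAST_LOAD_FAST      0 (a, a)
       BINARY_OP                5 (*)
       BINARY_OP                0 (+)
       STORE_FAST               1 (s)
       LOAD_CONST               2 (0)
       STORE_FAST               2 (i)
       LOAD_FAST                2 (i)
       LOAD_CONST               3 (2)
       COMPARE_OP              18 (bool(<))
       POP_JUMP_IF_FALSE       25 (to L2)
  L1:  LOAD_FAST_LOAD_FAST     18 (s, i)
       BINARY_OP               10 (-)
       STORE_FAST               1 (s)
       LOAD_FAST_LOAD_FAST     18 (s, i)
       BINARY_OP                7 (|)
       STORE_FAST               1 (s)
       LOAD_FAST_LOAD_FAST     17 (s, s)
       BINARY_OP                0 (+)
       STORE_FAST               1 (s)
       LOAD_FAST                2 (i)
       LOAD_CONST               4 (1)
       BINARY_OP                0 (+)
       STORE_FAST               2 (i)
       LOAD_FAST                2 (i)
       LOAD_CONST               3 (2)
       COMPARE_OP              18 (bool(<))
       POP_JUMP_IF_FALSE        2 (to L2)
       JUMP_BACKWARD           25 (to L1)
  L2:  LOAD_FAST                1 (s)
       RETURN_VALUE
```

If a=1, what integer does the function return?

2

LOAD_FAST a → push 1. Stack: [1]
LOAD_CONST → push 8. Stack: [1, 8]
BINARY_OP // → 1 // 8 = 0. Stack: [0]
LOAD_FAST_LOAD_FAST a,a → push 1,1. Stack: [0, 1, 1]
BINARY_OP * → 1 * 1 = 1. Stack: [0, 1]
BINARY_OP + → 0 + 1 = 1. Stack: [1]
STORE_FAST s → s=1. Stack: []
LOAD_CONST → push 0. Stack: [0]
STORE_FAST i → i=0. Stack: []
LOAD_FAST i → push 0. Stack: [0]
LOAD_CONST → push 2. Stack: [0, 2]
COMPARE_OP bool(<) → 0 vs 2 = True. Stack: [True]
POP_JUMP_IF_FALSE → pop True; no jump. Stack: []
LOAD_FAST_LOAD_FAST s,i → push 1,0. Stack: [1, 0]
BINARY_OP - → 1 - 0 = 1. Stack: [1]
STORE_FAST s → s=1. Stack: []
LOAD_FAST_LOAD_FAST s,i → push 1,0. Stack: [1, 0]
BINARY_OP | → 1 | 0 = 1. Stack: [1]
STORE_FAST s → s=1. Stack: []
LOAD_FAST_LOAD_FAST s,s → push 1,1. Stack: [1, 1]
BINARY_OP + → 1 + 1 = 2. Stack: [2]
STORE_FAST s → s=2. Stack: []
LOAD_FAST i → push 0. Stack: [0]
LOAD_CONST → push 1. Stack: [0, 1]
BINARY_OP + → 0 + 1 = 1. Stack: [1]
STORE_FAST i → i=1. Stack: []
LOAD_FAST i → push 1. Stack: [1]
LOAD_CONST → push 2. Stack: [1, 2]
COMPARE_OP bool(<) → 1 vs 2 = True. Stack: [True]
POP_JUMP_IF_FALSE → pop True; no jump. Stack: []
LOAD_FAST_LOAD_FAST s,i → push 2,1. Stack: [2, 1]
BINARY_OP - → 2 - 1 = 1. Stack: [1]
STORE_FAST s → s=1. Stack: []
LOAD_FAST_LOAD_FAST s,i → push 1,1. Stack: [1, 1]
BINARY_OP | → 1 | 1 = 1. Stack: [1]
STORE_FAST s → s=1. Stack: []
LOAD_FAST_LOAD_FAST s,s → push 1,1. Stack: [1, 1]
BINARY_OP + → 1 + 1 = 2. Stack: [2]
STORE_FAST s → s=2. Stack: []
LOAD_FAST i → push 1. Stack: [1]
LOAD_CONST → push 1. Stack: [1, 1]
BINARY_OP + → 1 + 1 = 2. Stack: [2]
STORE_FAST i → i=2. Stack: []
LOAD_FAST i → push 2. Stack: [2]
LOAD_CONST → push 2. Stack: [2, 2]
COMPARE_OP bool(<) → 2 vs 2 = False. Stack: [False]
POP_JUMP_IF_FALSE → pop False; jump. Stack: []
LOAD_FAST s → push 2. Stack: [2]
RETURN_VALUE → return 2.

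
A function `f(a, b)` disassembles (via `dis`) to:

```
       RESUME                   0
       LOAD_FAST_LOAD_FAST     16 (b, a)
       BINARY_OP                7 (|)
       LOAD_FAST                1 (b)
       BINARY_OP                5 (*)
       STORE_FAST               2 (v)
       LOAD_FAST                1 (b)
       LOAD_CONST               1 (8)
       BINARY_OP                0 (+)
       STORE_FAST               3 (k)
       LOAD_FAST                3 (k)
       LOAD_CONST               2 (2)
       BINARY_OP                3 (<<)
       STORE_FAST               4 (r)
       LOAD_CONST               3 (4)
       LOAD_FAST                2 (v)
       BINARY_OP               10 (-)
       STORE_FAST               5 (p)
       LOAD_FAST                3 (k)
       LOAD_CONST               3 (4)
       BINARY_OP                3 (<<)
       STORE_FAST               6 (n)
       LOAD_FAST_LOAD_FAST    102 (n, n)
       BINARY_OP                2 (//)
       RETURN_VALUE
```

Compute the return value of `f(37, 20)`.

1

LOAD_FAST_LOAD_FAST b,a → push 20,37. Stack: [20, 37]
BINARY_OP | → 20 | 37 = 53. Stack: [53]
LOAD_FAST b → push 20. Stack: [53, 20]
BINARY_OP * → 53 * 20 = 1060. Stack: [1060]
STORE_FAST v → v=1060. Stack: []
LOAD_FAST b → push 20. Stack: [20]
LOAD_CONST → push 8. Stack: [20, 8]
BINARY_OP + → 20 + 8 = 28. Stack: [28]
STORE_FAST k → k=28. Stack: []
LOAD_FAST k → push 28. Stack: [28]
LOAD_CONST → push 2. Stack: [28, 2]
BINARY_OP << → 28 << 2 = 112. Stack: [112]
STORE_FAST r → r=112. Stack: []
LOAD_CONST → push 4. Stack: [4]
LOAD_FAST v → push 1060. Stack: [4, 1060]
BINARY_OP - → 4 - 1060 = -1056. Stack: [-1056]
STORE_FAST p → p=-1056. Stack: []
LOAD_FAST k → push 28. Stack: [28]
LOAD_CONST → push 4. Stack: [28, 4]
BINARY_OP << → 28 << 4 = 448. Stack: [448]
STORE_FAST n → n=448. Stack: []
LOAD_FAST_LOAD_FAST n,n → push 448,448. Stack: [448, 448]
BINARY_OP // → 448 // 448 = 1. Stack: [1]
RETURN_VALUE → return 1.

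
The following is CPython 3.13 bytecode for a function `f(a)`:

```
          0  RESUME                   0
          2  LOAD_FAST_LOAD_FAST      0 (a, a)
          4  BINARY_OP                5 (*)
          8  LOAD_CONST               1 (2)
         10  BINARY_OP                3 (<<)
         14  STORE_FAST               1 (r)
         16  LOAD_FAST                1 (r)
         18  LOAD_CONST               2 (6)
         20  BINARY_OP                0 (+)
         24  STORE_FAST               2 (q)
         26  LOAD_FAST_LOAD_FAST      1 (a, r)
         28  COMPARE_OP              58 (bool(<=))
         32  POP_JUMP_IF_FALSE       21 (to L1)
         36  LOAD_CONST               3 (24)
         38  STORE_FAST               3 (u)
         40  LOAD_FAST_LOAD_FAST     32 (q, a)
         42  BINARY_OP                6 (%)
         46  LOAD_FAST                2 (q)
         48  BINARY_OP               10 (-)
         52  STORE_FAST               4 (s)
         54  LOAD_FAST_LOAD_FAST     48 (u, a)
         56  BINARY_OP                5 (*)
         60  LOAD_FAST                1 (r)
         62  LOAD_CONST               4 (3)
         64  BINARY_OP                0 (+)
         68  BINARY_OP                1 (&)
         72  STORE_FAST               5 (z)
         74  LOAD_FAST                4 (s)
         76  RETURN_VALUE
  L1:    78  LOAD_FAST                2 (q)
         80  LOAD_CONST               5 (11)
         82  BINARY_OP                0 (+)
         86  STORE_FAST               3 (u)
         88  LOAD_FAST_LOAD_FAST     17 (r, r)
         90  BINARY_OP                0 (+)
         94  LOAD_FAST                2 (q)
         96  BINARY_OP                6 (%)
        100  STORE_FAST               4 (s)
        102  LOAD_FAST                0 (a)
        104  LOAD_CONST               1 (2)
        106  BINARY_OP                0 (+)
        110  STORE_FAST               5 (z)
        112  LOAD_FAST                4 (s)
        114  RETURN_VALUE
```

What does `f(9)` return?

-324

LOAD_FAST_LOAD_FAST a,a → push 9,9. Stack: [9, 9]
BINARY_OP * → 9 * 9 = 81. Stack: [81]
LOAD_CONST → push 2. Stack: [81, 2]
BINARY_OP << → 81 << 2 = 324. Stack: [324]
STORE_FAST r → r=324. Stack: []
LOAD_FAST r → push 324. Stack: [324]
LOAD_CONST → push 6. Stack: [324, 6]
BINARY_OP + → 324 + 6 = 330. Stack: [330]
STORE_FAST q → q=330. Stack: []
LOAD_FAST_LOAD_FAST a,r → push 9,324. Stack: [9, 324]
COMPARE_OP bool(<=) → 9 vs 324 = True. Stack: [True]
POP_JUMP_IF_FALSE → pop True; no jump. Stack: []
LOAD_CONST → push 24. Stack: [24]
STORE_FAST u → u=24. Stack: []
LOAD_FAST_LOAD_FAST q,a → push 330,9. Stack: [330, 9]
BINARY_OP % → 330 % 9 = 6. Stack: [6]
LOAD_FAST q → push 330. Stack: [6, 330]
BINARY_OP - → 6 - 330 = -324. Stack: [-324]
STORE_FAST s → s=-324. Stack: []
LOAD_FAST_LOAD_FAST u,a → push 24,9. Stack: [24, 9]
BINARY_OP * → 24 * 9 = 216. Stack: [216]
LOAD_FAST r → push 324. Stack: [216, 324]
LOAD_CONST → push 3. Stack: [216, 324, 3]
BINARY_OP + → 324 + 3 = 327. Stack: [216, 327]
BINARY_OP & → 216 & 327 = 64. Stack: [64]
STORE_FAST z → z=64. Stack: []
LOAD_FAST s → push -324. Stack: [-324]
RETURN_VALUE → return -324.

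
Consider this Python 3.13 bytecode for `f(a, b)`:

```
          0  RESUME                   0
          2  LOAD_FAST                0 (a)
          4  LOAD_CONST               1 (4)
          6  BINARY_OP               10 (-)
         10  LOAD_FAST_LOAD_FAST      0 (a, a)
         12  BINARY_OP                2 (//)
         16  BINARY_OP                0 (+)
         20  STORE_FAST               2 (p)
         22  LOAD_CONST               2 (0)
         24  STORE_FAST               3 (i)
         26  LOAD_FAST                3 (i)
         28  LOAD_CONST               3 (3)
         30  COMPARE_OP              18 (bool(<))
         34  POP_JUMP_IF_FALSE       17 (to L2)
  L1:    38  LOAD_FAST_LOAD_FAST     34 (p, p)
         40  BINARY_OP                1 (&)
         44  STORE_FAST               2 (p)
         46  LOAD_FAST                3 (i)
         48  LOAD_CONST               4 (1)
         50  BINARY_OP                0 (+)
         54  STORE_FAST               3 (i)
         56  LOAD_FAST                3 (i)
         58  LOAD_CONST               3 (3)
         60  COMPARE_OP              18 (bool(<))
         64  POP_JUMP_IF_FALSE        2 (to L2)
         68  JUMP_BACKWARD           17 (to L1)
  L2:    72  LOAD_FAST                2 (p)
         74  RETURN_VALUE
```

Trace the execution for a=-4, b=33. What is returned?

-7

LOAD_FAST a → push -4. Stack: [-4]
LOAD_CONST → push 4. Stack: [-4, 4]
BINARY_OP - → -4 - 4 = -8. Stack: [-8]
LOAD_FAST_LOAD_FAST a,a → push -4,-4. Stack: [-8, -4, -4]
BINARY_OP // → -4 // -4 = 1. Stack: [-8, 1]
BINARY_OP + → -8 + 1 = -7. Stack: [-7]
STORE_FAST p → p=-7. Stack: []
LOAD_CONST → push 0. Stack: [0]
STORE_FAST i → i=0. Stack: []
LOAD_FAST i → push 0. Stack: [0]
LOAD_CONST → push 3. Stack: [0, 3]
COMPARE_OP bool(<) → 0 vs 3 = True. Stack: [True]
POP_JUMP_IF_FALSE → pop True; no jump. Stack: []
LOAD_FAST_LOAD_FAST p,p → push -7,-7. Stack: [-7, -7]
BINARY_OP & → -7 & -7 = -7. Stack: [-7]
STORE_FAST p → p=-7. Stack: []
LOAD_FAST i → push 0. Stack: [0]
LOAD_CONST → push 1. Stack: [0, 1]
BINARY_OP + → 0 + 1 = 1. Stack: [1]
STORE_FAST i → i=1. Stack: []
LOAD_FAST i → push 1. Stack: [1]
LOAD_CONST → push 3. Stack: [1, 3]
COMPARE_OP bool(<) → 1 vs 3 = True. Stack: [True]
POP_JUMP_IF_FALSE → pop True; no jump. Stack: []
LOAD_FAST_LOAD_FAST p,p → push -7,-7. Stack: [-7, -7]
BINARY_OP & → -7 & -7 = -7. Stack: [-7]
STORE_FAST p → p=-7. Stack: []
LOAD_FAST i → push 1. Stack: [1]
LOAD_CONST → push 1. Stack: [1, 1]
BINARY_OP + → 1 + 1 = 2. Stack: [2]
STORE_FAST i → i=2. Stack: []
LOAD_FAST i → push 2. Stack: [2]
LOAD_CONST → push 3. Stack: [2, 3]
COMPARE_OP bool(<) → 2 vs 3 = True. Stack: [True]
POP_JUMP_IF_FALSE → pop True; no jump. Stack: []
LOAD_FAST_LOAD_FAST p,p → push -7,-7. Stack: [-7, -7]
BINARY_OP & → -7 & -7 = -7. Stack: [-7]
STORE_FAST p → p=-7. Stack: []
LOAD_FAST i → push 2. Stack: [2]
LOAD_CONST → push 1. Stack: [2, 1]
BINARY_OP + → 2 + 1 = 3. Stack: [3]
STORE_FAST i → i=3. Stack: []
LOAD_FAST i → push 3. Stack: [3]
LOAD_CONST → push 3. Stack: [3, 3]
COMPARE_OP bool(<) → 3 vs 3 = False. Stack: [False]
POP_JUMP_IF_FALSE → pop False; jump. Stack: []
LOAD_FAST p → push -7. Stack: [-7]
RETURN_VALUE → return -7.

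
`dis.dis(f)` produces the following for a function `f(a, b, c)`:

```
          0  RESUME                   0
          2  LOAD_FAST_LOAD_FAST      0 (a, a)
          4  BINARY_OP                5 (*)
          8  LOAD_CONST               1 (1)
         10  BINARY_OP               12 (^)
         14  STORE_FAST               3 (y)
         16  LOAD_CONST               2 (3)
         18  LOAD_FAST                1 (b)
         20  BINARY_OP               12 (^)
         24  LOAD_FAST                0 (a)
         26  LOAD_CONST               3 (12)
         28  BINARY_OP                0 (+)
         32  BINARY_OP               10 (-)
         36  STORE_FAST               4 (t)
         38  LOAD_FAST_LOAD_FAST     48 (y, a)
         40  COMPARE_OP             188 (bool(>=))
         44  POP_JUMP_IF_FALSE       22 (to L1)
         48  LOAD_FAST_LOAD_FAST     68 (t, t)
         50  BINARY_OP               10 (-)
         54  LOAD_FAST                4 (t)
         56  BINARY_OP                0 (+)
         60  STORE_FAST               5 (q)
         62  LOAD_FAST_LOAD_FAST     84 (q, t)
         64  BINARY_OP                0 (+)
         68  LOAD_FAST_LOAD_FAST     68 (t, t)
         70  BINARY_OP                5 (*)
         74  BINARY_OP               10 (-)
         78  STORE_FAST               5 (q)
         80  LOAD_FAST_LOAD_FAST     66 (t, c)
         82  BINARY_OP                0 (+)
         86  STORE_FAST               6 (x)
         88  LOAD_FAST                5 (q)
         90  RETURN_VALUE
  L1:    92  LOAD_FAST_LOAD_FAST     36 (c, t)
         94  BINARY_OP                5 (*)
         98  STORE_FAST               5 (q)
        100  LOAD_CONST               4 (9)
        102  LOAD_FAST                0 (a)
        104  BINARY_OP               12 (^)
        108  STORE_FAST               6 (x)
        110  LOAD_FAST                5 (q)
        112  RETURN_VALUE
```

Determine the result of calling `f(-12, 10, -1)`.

-63

LOAD_FAST_LOAD_FAST a,a → push -12,-12. Stack: [-12, -12]
BINARY_OP * → -12 * -12 = 144. Stack: [144]
LOAD_CONST → push 1. Stack: [144, 1]
BINARY_OP ^ → 144 ^ 1 = 145. Stack: [145]
STORE_FAST y → y=145. Stack: []
LOAD_CONST → push 3. Stack: [3]
LOAD_FAST b → push 10. Stack: [3, 10]
BINARY_OP ^ → 3 ^ 10 = 9. Stack: [9]
LOAD_FAST a → push -12. Stack: [9, -12]
LOAD_CONST → push 12. Stack: [9, -12, 12]
BINARY_OP + → -12 + 12 = 0. Stack: [9, 0]
BINARY_OP - → 9 - 0 = 9. Stack: [9]
STORE_FAST t → t=9. Stack: []
LOAD_FAST_LOAD_FAST y,a → push 145,-12. Stack: [145, -12]
COMPARE_OP bool(>=) → 145 vs -12 = True. Stack: [True]
POP_JUMP_IF_FALSE → pop True; no jump. Stack: []
LOAD_FAST_LOAD_FAST t,t → push 9,9. Stack: [9, 9]
BINARY_OP - → 9 - 9 = 0. Stack: [0]
LOAD_FAST t → push 9. Stack: [0, 9]
BINARY_OP + → 0 + 9 = 9. Stack: [9]
STORE_FAST q → q=9. Stack: []
LOAD_FAST_LOAD_FAST q,t → push 9,9. Stack: [9, 9]
BINARY_OP + → 9 + 9 = 18. Stack: [18]
LOAD_FAST_LOAD_FAST t,t → push 9,9. Stack: [18, 9, 9]
BINARY_OP * → 9 * 9 = 81. Stack: [18, 81]
BINARY_OP - → 18 - 81 = -63. Stack: [-63]
STORE_FAST q → q=-63. Stack: []
LOAD_FAST_LOAD_FAST t,c → push 9,-1. Stack: [9, -1]
BINARY_OP + → 9 + -1 = 8. Stack: [8]
STORE_FAST x → x=8. Stack: []
LOAD_FAST q → push -63. Stack: [-63]
RETURN_VALUE → return -63.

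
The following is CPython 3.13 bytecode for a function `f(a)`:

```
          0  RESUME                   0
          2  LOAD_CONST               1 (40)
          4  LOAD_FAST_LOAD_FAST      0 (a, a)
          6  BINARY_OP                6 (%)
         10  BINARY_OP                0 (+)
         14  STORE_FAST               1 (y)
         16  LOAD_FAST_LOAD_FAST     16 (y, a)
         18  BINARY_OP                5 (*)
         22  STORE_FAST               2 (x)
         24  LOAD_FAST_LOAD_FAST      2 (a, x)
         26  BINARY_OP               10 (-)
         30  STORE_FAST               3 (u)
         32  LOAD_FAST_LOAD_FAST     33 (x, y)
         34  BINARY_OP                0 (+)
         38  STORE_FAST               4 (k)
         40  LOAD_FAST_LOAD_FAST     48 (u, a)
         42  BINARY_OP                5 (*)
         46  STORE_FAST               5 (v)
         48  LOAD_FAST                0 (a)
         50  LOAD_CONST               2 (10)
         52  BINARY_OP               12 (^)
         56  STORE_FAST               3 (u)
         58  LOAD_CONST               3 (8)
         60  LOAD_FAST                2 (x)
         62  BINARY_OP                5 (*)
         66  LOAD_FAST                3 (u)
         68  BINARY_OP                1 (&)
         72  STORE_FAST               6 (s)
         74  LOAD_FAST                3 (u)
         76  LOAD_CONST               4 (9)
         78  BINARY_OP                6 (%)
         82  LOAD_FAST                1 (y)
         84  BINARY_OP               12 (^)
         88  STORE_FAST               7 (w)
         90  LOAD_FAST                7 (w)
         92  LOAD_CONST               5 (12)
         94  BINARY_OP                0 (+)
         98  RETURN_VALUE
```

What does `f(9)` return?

LOAD_CONST → push 40. Stack: [40]
LOAD_FAST_LOAD_FAST a,a → push 9,9. Stack: [40, 9, 9]
BINARY_OP % → 9 % 9 = 0. Stack: [40, 0]
BINARY_OP + → 40 + 0 = 40. Stack: [40]
STORE_FAST y → y=40. Stack: []
LOAD_FAST_LOAD_FAST y,a → push 40,9. Stack: [40, 9]
BINARY_OP * → 40 * 9 = 360. Stack: [360]
STORE_FAST x → x=360. Stack: []
LOAD_FAST_LOAD_FAST a,x → push 9,360. Stack: [9, 360]
BINARY_OP - → 9 - 360 = -351. Stack: [-351]
STORE_FAST u → u=-351. Stack: []
LOAD_FAST_LOAD_FAST x,y → push 360,40. Stack: [360, 40]
BINARY_OP + → 360 + 40 = 400. Stack: [400]
STORE_FAST k → k=400. Stack: []
LOAD_FAST_LOAD_FAST u,a → push -351,9. Stack: [-351, 9]
BINARY_OP * → -351 * 9 = -3159. Stack: [-3159]
STORE_FAST v → v=-3159. Stack: []
LOAD_FAST a → push 9. Stack: [9]
LOAD_CONST → push 10. Stack: [9, 10]
BINARY_OP ^ → 9 ^ 10 = 3. Stack: [3]
STORE_FAST u → u=3. Stack: []
LOAD_CONST → push 8. Stack: [8]
LOAD_FAST x → push 360. Stack: [8, 360]
BINARY_OP * → 8 * 360 = 2880. Stack: [2880]
LOAD_FAST u → push 3. Stack: [2880, 3]
BINARY_OP & → 2880 & 3 = 0. Stack: [0]
STORE_FAST s → s=0. Stack: []
LOAD_FAST u → push 3. Stack: [3]
LOAD_CONST → push 9. Stack: [3, 9]
BINARY_OP % → 3 % 9 = 3. Stack: [3]
LOAD_FAST y → push 40. Stack: [3, 40]
BINARY_OP ^ → 3 ^ 40 = 43. Stack: [43]
STORE_FAST w → w=43. Stack: []
LOAD_FAST w → push 43. Stack: [43]
LOAD_CONST → push 12. Stack: [43, 12]
BINARY_OP + → 43 + 12 = 55. Stack: [55]
RETURN_VALUE → return 55.

55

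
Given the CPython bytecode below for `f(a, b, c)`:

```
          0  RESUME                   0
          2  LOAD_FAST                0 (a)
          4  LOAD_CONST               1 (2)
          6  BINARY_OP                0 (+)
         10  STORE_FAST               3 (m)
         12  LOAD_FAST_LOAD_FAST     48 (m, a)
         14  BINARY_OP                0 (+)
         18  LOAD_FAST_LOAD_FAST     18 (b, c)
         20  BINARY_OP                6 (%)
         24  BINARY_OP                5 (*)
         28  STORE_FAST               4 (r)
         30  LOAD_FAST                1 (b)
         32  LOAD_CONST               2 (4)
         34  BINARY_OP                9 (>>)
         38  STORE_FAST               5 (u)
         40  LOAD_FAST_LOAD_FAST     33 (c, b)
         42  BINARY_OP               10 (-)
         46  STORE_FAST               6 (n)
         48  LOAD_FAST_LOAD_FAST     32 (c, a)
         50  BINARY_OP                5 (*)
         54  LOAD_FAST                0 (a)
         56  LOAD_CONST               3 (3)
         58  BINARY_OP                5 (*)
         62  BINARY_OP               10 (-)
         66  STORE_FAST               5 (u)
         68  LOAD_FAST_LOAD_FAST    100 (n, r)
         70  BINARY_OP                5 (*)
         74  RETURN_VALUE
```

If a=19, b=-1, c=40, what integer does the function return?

63960

LOAD_FAST a → push 19. Stack: [19]
LOAD_CONST → push 2. Stack: [19, 2]
BINARY_OP + → 19 + 2 = 21. Stack: [21]
STORE_FAST m → m=21. Stack: []
LOAD_FAST_LOAD_FAST m,a → push 21,19. Stack: [21, 19]
BINARY_OP + → 21 + 19 = 40. Stack: [40]
LOAD_FAST_LOAD_FAST b,c → push -1,40. Stack: [40, -1, 40]
BINARY_OP % → -1 % 40 = 39. Stack: [40, 39]
BINARY_OP * → 40 * 39 = 1560. Stack: [1560]
STORE_FAST r → r=1560. Stack: []
LOAD_FAST b → push -1. Stack: [-1]
LOAD_CONST → push 4. Stack: [-1, 4]
BINARY_OP >> → -1 >> 4 = -1. Stack: [-1]
STORE_FAST u → u=-1. Stack: []
LOAD_FAST_LOAD_FAST c,b → push 40,-1. Stack: [40, -1]
BINARY_OP - → 40 - -1 = 41. Stack: [41]
STORE_FAST n → n=41. Stack: []
LOAD_FAST_LOAD_FAST c,a → push 40,19. Stack: [40, 19]
BINARY_OP * → 40 * 19 = 760. Stack: [760]
LOAD_FAST a → push 19. Stack: [760, 19]
LOAD_CONST → push 3. Stack: [760, 19, 3]
BINARY_OP * → 19 * 3 = 57. Stack: [760, 57]
BINARY_OP - → 760 - 57 = 703. Stack: [703]
STORE_FAST u → u=703. Stack: []
LOAD_FAST_LOAD_FAST n,r → push 41,1560. Stack: [41, 1560]
BINARY_OP * → 41 * 1560 = 63960. Stack: [63960]
RETURN_VALUE → return 63960.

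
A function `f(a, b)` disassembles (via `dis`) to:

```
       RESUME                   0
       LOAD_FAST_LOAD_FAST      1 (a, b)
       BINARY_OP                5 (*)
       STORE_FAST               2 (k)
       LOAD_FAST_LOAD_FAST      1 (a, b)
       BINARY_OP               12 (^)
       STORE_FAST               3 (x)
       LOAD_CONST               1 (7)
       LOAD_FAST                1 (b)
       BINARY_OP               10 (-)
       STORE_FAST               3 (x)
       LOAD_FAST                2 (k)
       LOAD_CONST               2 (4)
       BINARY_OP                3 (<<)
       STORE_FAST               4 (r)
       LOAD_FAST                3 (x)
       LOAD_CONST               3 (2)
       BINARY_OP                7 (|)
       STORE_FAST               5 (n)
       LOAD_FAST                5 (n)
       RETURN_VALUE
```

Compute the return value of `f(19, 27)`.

LOAD_FAST_LOAD_FAST a,b → push 19,27. Stack: [19, 27]
BINARY_OP * → 19 * 27 = 513. Stack: [513]
STORE_FAST k → k=513. Stack: []
LOAD_FAST_LOAD_FAST a,b → push 19,27. Stack: [19, 27]
BINARY_OP ^ → 19 ^ 27 = 8. Stack: [8]
STORE_FAST x → x=8. Stack: []
LOAD_CONST → push 7. Stack: [7]
LOAD_FAST b → push 27. Stack: [7, 27]
BINARY_OP - → 7 - 27 = -20. Stack: [-20]
STORE_FAST x → x=-20. Stack: []
LOAD_FAST k → push 513. Stack: [513]
LOAD_CONST → push 4. Stack: [513, 4]
BINARY_OP << → 513 << 4 = 8208. Stack: [8208]
STORE_FAST r → r=8208. Stack: []
LOAD_FAST x → push -20. Stack: [-20]
LOAD_CONST → push 2. Stack: [-20, 2]
BINARY_OP | → -20 | 2 = -18. Stack: [-18]
STORE_FAST n → n=-18. Stack: []
LOAD_FAST n → push -18. Stack: [-18]
RETURN_VALUE → return -18.

-18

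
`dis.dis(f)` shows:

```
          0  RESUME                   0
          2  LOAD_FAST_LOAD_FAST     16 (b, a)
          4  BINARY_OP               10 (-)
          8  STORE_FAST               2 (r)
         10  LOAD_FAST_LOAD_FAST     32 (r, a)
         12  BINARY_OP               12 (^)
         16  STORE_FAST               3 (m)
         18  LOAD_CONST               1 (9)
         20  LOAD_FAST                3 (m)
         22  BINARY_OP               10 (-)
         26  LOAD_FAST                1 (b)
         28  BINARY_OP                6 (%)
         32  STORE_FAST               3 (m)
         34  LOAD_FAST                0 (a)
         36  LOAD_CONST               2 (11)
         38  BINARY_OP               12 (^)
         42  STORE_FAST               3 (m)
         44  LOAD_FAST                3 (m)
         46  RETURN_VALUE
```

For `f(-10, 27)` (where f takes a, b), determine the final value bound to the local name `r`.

37

LOAD_FAST_LOAD_FAST b,a → push 27,-10. Stack: [27, -10]
BINARY_OP - → 27 - -10 = 37. Stack: [37]
STORE_FAST r → r=37. Stack: []
LOAD_FAST_LOAD_FAST r,a → push 37,-10. Stack: [37, -10]
BINARY_OP ^ → 37 ^ -10 = -45. Stack: [-45]
STORE_FAST m → m=-45. Stack: []
LOAD_CONST → push 9. Stack: [9]
LOAD_FAST m → push -45. Stack: [9, -45]
BINARY_OP - → 9 - -45 = 54. Stack: [54]
LOAD_FAST b → push 27. Stack: [54, 27]
BINARY_OP % → 54 % 27 = 0. Stack: [0]
STORE_FAST m → m=0. Stack: []
LOAD_FAST a → push -10. Stack: [-10]
LOAD_CONST → push 11. Stack: [-10, 11]
BINARY_OP ^ → -10 ^ 11 = -3. Stack: [-3]
STORE_FAST m → m=-3. Stack: []
LOAD_FAST m → push -3. Stack: [-3]
RETURN_VALUE → return -3.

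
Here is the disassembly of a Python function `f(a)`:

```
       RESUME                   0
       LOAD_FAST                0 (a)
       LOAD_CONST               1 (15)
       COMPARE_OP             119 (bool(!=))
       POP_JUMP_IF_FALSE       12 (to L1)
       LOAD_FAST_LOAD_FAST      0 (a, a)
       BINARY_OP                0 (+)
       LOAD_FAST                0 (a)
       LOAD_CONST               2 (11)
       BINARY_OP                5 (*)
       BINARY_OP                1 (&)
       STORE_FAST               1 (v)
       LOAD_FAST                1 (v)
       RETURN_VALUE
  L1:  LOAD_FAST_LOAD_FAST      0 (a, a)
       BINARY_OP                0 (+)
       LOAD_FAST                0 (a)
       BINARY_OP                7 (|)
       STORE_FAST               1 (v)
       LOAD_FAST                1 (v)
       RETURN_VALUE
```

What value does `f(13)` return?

LOAD_FAST a → push 13. Stack: [13]
LOAD_CONST → push 15. Stack: [13, 15]
COMPARE_OP bool(!=) → 13 vs 15 = True. Stack: [True]
POP_JUMP_IF_FALSE → pop True; no jump. Stack: []
LOAD_FAST_LOAD_FAST a,a → push 13,13. Stack: [13, 13]
BINARY_OP + → 13 + 13 = 26. Stack: [26]
LOAD_FAST a → push 13. Stack: [26, 13]
LOAD_CONST → push 11. Stack: [26, 13, 11]
BINARY_OP * → 13 * 11 = 143. Stack: [26, 143]
BINARY_OP & → 26 & 143 = 10. Stack: [10]
STORE_FAST v → v=10. Stack: []
LOAD_FAST v → push 10. Stack: [10]
RETURN_VALUE → return 10.

10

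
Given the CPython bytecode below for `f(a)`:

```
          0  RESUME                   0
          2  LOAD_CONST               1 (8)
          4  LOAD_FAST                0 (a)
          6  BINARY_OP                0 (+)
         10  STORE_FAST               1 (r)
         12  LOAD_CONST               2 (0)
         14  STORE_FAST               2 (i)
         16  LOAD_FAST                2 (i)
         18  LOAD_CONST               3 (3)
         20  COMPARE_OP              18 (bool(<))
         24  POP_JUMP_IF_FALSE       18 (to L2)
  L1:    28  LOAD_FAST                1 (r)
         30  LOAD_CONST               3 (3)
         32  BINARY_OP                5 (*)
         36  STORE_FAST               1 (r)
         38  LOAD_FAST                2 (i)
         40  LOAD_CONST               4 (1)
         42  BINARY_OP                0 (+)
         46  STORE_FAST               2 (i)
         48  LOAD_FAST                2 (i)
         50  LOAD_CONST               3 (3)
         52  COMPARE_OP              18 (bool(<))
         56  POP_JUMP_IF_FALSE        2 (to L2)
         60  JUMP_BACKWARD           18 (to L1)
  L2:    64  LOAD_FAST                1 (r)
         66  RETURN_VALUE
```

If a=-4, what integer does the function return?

LOAD_CONST → push 8. Stack: [8]
LOAD_FAST a → push -4. Stack: [8, -4]
BINARY_OP + → 8 + -4 = 4. Stack: [4]
STORE_FAST r → r=4. Stack: []
LOAD_CONST → push 0. Stack: [0]
STORE_FAST i → i=0. Stack: []
LOAD_FAST i → push 0. Stack: [0]
LOAD_CONST → push 3. Stack: [0, 3]
COMPARE_OP bool(<) → 0 vs 3 = True. Stack: [True]
POP_JUMP_IF_FALSE → pop True; no jump. Stack: []
LOAD_FAST r → push 4. Stack: [4]
LOAD_CONST → push 3. Stack: [4, 3]
BINARY_OP * → 4 * 3 = 12. Stack: [12]
STORE_FAST r → r=12. Stack: []
LOAD_FAST i → push 0. Stack: [0]
LOAD_CONST → push 1. Stack: [0, 1]
BINARY_OP + → 0 + 1 = 1. Stack: [1]
STORE_FAST i → i=1. Stack: []
LOAD_FAST i → push 1. Stack: [1]
LOAD_CONST → push 3. Stack: [1, 3]
COMPARE_OP bool(<) → 1 vs 3 = True. Stack: [True]
POP_JUMP_IF_FALSE → pop True; no jump. Stack: []
LOAD_FAST r → push 12. Stack: [12]
LOAD_CONST → push 3. Stack: [12, 3]
BINARY_OP * → 12 * 3 = 36. Stack: [36]
STORE_FAST r → r=36. Stack: []
LOAD_FAST i → push 1. Stack: [1]
LOAD_CONST → push 1. Stack: [1, 1]
BINARY_OP + → 1 + 1 = 2. Stack: [2]
STORE_FAST i → i=2. Stack: []
LOAD_FAST i → push 2. Stack: [2]
LOAD_CONST → push 3. Stack: [2, 3]
COMPARE_OP bool(<) → 2 vs 3 = True. Stack: [True]
POP_JUMP_IF_FALSE → pop True; no jump. Stack: []
LOAD_FAST r → push 36. Stack: [36]
LOAD_CONST → push 3. Stack: [36, 3]
BINARY_OP * → 36 * 3 = 108. Stack: [108]
STORE_FAST r → r=108. Stack: []
LOAD_FAST i → push 2. Stack: [2]
LOAD_CONST → push 1. Stack: [2, 1]
BINARY_OP + → 2 + 1 = 3. Stack: [3]
STORE_FAST i → i=3. Stack: []
LOAD_FAST i → push 3. Stack: [3]
LOAD_CONST → push 3. Stack: [3, 3]
COMPARE_OP bool(<) → 3 vs 3 = False. Stack: [False]
POP_JUMP_IF_FALSE → pop False; jump. Stack: []
LOAD_FAST r → push 108. Stack: [108]
RETURN_VALUE → return 108.

108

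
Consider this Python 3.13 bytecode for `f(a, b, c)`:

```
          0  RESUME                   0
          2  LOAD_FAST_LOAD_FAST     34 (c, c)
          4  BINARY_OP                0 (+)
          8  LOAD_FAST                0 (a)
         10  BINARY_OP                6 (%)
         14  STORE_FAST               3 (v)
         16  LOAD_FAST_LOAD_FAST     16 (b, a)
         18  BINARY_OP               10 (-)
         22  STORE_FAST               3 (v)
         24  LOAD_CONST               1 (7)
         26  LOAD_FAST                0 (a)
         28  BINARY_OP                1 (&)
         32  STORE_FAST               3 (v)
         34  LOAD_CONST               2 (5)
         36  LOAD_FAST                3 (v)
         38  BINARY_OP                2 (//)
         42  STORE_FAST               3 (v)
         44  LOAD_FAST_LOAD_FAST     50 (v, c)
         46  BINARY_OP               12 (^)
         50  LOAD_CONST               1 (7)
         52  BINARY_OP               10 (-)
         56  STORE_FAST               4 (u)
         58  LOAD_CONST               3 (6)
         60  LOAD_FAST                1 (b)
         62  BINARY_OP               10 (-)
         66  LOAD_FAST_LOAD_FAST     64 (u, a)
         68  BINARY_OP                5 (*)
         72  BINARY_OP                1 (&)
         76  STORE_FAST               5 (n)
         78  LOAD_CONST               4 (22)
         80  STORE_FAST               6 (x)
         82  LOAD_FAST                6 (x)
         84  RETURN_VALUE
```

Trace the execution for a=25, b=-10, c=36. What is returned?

LOAD_FAST_LOAD_FAST c,c → push 36,36. Stack: [36, 36]
BINARY_OP + → 36 + 36 = 72. Stack: [72]
LOAD_FAST a → push 25. Stack: [72, 25]
BINARY_OP % → 72 % 25 = 22. Stack: [22]
STORE_FAST v → v=22. Stack: []
LOAD_FAST_LOAD_FAST b,a → push -10,25. Stack: [-10, 25]
BINARY_OP - → -10 - 25 = -35. Stack: [-35]
STORE_FAST v → v=-35. Stack: []
LOAD_CONST → push 7. Stack: [7]
LOAD_FAST a → push 25. Stack: [7, 25]
BINARY_OP & → 7 & 25 = 1. Stack: [1]
STORE_FAST v → v=1. Stack: []
LOAD_CONST → push 5. Stack: [5]
LOAD_FAST v → push 1. Stack: [5, 1]
BINARY_OP // → 5 // 1 = 5. Stack: [5]
STORE_FAST v → v=5. Stack: []
LOAD_FAST_LOAD_FAST v,c → push 5,36. Stack: [5, 36]
BINARY_OP ^ → 5 ^ 36 = 33. Stack: [33]
LOAD_CONST → push 7. Stack: [33, 7]
BINARY_OP - → 33 - 7 = 26. Stack: [26]
STORE_FAST u → u=26. Stack: []
LOAD_CONST → push 6. Stack: [6]
LOAD_FAST b → push -10. Stack: [6, -10]
BINARY_OP - → 6 - -10 = 16. Stack: [16]
LOAD_FAST_LOAD_FAST u,a → push 26,25. Stack: [16, 26, 25]
BINARY_OP * → 26 * 25 = 650. Stack: [16, 650]
BINARY_OP & → 16 & 650 = 0. Stack: [0]
STORE_FAST n → n=0. Stack: []
LOAD_CONST → push 22. Stack: [22]
STORE_FAST x → x=22. Stack: []
LOAD_FAST x → push 22. Stack: [22]
RETURN_VALUE → return 22.

22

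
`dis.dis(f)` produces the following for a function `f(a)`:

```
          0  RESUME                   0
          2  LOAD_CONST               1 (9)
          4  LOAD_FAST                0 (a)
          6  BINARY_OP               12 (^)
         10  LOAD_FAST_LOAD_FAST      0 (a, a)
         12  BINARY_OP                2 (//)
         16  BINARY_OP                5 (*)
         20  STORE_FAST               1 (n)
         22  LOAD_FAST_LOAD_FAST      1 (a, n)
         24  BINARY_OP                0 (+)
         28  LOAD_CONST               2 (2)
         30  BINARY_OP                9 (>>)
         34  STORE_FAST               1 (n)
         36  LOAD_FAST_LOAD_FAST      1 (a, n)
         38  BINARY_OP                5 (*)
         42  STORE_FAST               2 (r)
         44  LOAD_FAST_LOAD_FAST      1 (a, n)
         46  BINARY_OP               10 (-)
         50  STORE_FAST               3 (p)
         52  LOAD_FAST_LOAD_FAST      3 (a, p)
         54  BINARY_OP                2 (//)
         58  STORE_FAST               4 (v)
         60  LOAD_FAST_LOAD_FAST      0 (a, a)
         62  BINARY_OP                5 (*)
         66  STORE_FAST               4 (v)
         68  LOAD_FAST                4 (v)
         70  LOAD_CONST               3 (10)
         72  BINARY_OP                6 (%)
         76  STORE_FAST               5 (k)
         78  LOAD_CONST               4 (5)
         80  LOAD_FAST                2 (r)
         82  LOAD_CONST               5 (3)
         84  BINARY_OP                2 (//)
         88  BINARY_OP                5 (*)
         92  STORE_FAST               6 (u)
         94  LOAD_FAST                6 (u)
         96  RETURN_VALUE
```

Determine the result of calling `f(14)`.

LOAD_CONST → push 9. Stack: [9]
LOAD_FAST a → push 14. Stack: [9, 14]
BINARY_OP ^ → 9 ^ 14 = 7. Stack: [7]
LOAD_FAST_LOAD_FAST a,a → push 14,14. Stack: [7, 14, 14]
BINARY_OP // → 14 // 14 = 1. Stack: [7, 1]
BINARY_OP * → 7 * 1 = 7. Stack: [7]
STORE_FAST n → n=7. Stack: []
LOAD_FAST_LOAD_FAST a,n → push 14,7. Stack: [14, 7]
BINARY_OP + → 14 + 7 = 21. Stack: [21]
LOAD_CONST → push 2. Stack: [21, 2]
BINARY_OP >> → 21 >> 2 = 5. Stack: [5]
STORE_FAST n → n=5. Stack: []
LOAD_FAST_LOAD_FAST a,n → push 14,5. Stack: [14, 5]
BINARY_OP * → 14 * 5 = 70. Stack: [70]
STORE_FAST r → r=70. Stack: []
LOAD_FAST_LOAD_FAST a,n → push 14,5. Stack: [14, 5]
BINARY_OP - → 14 - 5 = 9. Stack: [9]
STORE_FAST p → p=9. Stack: []
LOAD_FAST_LOAD_FAST a,p → push 14,9. Stack: [14, 9]
BINARY_OP // → 14 // 9 = 1. Stack: [1]
STORE_FAST v → v=1. Stack: []
LOAD_FAST_LOAD_FAST a,a → push 14,14. Stack: [14, 14]
BINARY_OP * → 14 * 14 = 196. Stack: [196]
STORE_FAST v → v=196. Stack: []
LOAD_FAST v → push 196. Stack: [196]
LOAD_CONST → push 10. Stack: [196, 10]
BINARY_OP % → 196 % 10 = 6. Stack: [6]
STORE_FAST k → k=6. Stack: []
LOAD_CONST → push 5. Stack: [5]
LOAD_FAST r → push 70. Stack: [5, 70]
LOAD_CONST → push 3. Stack: [5, 70, 3]
BINARY_OP // → 70 // 3 = 23. Stack: [5, 23]
BINARY_OP * → 5 * 23 = 115. Stack: [115]
STORE_FAST u → u=115. Stack: []
LOAD_FAST u → push 115. Stack: [115]
RETURN_VALUE → return 115.

115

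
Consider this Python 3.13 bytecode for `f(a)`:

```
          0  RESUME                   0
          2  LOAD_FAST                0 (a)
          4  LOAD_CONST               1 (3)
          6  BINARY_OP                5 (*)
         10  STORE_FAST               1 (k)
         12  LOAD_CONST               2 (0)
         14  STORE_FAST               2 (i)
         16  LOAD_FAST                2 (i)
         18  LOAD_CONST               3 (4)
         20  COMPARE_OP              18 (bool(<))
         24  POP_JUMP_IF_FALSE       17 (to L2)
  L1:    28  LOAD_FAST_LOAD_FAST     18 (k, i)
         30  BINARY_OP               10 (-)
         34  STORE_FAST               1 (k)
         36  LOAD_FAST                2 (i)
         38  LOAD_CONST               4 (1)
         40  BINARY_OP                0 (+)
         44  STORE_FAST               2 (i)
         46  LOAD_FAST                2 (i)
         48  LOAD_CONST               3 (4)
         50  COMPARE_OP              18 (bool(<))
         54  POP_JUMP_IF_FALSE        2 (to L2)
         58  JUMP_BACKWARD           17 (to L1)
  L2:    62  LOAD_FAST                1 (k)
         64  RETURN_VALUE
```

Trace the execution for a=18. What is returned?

LOAD_FAST a → push 18. Stack: [18]
LOAD_CONST → push 3. Stack: [18, 3]
BINARY_OP * → 18 * 3 = 54. Stack: [54]
STORE_FAST k → k=54. Stack: []
LOAD_CONST → push 0. Stack: [0]
STORE_FAST i → i=0. Stack: []
LOAD_FAST i → push 0. Stack: [0]
LOAD_CONST → push 4. Stack: [0, 4]
COMPARE_OP bool(<) → 0 vs 4 = True. Stack: [True]
POP_JUMP_IF_FALSE → pop True; no jump. Stack: []
LOAD_FAST_LOAD_FAST k,i → push 54,0. Stack: [54, 0]
BINARY_OP - → 54 - 0 = 54. Stack: [54]
STORE_FAST k → k=54. Stack: []
LOAD_FAST i → push 0. Stack: [0]
LOAD_CONST → push 1. Stack: [0, 1]
BINARY_OP + → 0 + 1 = 1. Stack: [1]
STORE_FAST i → i=1. Stack: []
LOAD_FAST i → push 1. Stack: [1]
LOAD_CONST → push 4. Stack: [1, 4]
COMPARE_OP bool(<) → 1 vs 4 = True. Stack: [True]
POP_JUMP_IF_FALSE → pop True; no jump. Stack: []
LOAD_FAST_LOAD_FAST k,i → push 54,1. Stack: [54, 1]
BINARY_OP - → 54 - 1 = 53. Stack: [53]
STORE_FAST k → k=53. Stack: []
LOAD_FAST i → push 1. Stack: [1]
LOAD_CONST → push 1. Stack: [1, 1]
BINARY_OP + → 1 + 1 = 2. Stack: [2]
STORE_FAST i → i=2. Stack: []
LOAD_FAST i → push 2. Stack: [2]
LOAD_CONST → push 4. Stack: [2, 4]
COMPARE_OP bool(<) → 2 vs 4 = True. Stack: [True]
POP_JUMP_IF_FALSE → pop True; no jump. Stack: []
LOAD_FAST_LOAD_FAST k,i → push 53,2. Stack: [53, 2]
BINARY_OP - → 53 - 2 = 51. Stack: [51]
STORE_FAST k → k=51. Stack: []
LOAD_FAST i → push 2. Stack: [2]
LOAD_CONST → push 1. Stack: [2, 1]
BINARY_OP + → 2 + 1 = 3. Stack: [3]
STORE_FAST i → i=3. Stack: []
LOAD_FAST i → push 3. Stack: [3]
LOAD_CONST → push 4. Stack: [3, 4]
COMPARE_OP bool(<) → 3 vs 4 = True. Stack: [True]
POP_JUMP_IF_FALSE → pop True; no jump. Stack: []
LOAD_FAST_LOAD_FAST k,i → push 51,3. Stack: [51, 3]
BINARY_OP - → 51 - 3 = 48. Stack: [48]
STORE_FAST k → k=48. Stack: []
LOAD_FAST i → push 3. Stack: [3]
LOAD_CONST → push 1. Stack: [3, 1]
BINARY_OP + → 3 + 1 = 4. Stack: [4]
STORE_FAST i → i=4. Stack: []
LOAD_FAST i → push 4. Stack: [4]
LOAD_CONST → push 4. Stack: [4, 4]
COMPARE_OP bool(<) → 4 vs 4 = False. Stack: [False]
POP_JUMP_IF_FALSE → pop False; jump. Stack: []
LOAD_FAST k → push 48. Stack: [48]
RETURN_VALUE → return 48.

48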